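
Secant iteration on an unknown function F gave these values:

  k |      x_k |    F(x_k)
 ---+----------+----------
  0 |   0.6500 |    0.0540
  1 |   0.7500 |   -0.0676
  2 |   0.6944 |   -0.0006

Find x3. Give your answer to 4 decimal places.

x3 = 0.6944 − (-0.0006)·(0.6944 − 0.7500) / (-0.0006 − (-0.0676))
   = 0.6944 − (0.000033)/(0.067000) = 0.693902

0.6939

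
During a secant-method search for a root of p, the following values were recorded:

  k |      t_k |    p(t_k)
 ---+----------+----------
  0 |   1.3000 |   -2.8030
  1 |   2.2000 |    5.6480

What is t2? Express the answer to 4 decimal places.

t2 = 2.2000 − 5.6480·(2.2000 − 1.3000) / (5.6480 − (-2.8030))
   = 2.2000 − (5.083200)/(8.451000) = 1.598509

1.5985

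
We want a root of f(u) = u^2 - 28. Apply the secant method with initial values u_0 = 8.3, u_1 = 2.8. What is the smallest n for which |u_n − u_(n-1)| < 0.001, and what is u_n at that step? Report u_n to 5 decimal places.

f(8.3) = 40.8900000, f(2.8) = -20.1600000
u_2 = 2.8000000 − (-20.1600000)·(-5.5000000)/(-61.0500000) = 4.6162162;  |Δ| = 1.8162162
f(4.6162162) = -6.6905478
u_3 = 4.6162162 − (-6.6905478)·(1.8162162)/(13.4694522) = 5.5183673;  |Δ| = 0.9021511
f(5.5183673) = 2.4523782
u_4 = 5.5183673 − 2.4523782·(0.9021511)/(9.1429260) = 5.2763862;  |Δ| = 0.2419811
f(5.2763862) = -0.1597487
u_5 = 5.2763862 − (-0.1597487)·(-0.2419811)/(-2.6121269) = 5.2911849;  |Δ| = 0.0147987
f(5.2911849) = -0.0033620
u_6 = 5.2911849 − (-0.0033620)·(0.0147987)/(0.1563867) = 5.2915031;  |Δ| = 0.0003181
|u_6 − u_5| = 0.0003181 < 0.001

n = 6, u_n = 5.29150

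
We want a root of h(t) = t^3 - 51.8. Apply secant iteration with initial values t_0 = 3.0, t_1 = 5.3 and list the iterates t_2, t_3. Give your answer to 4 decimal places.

h(3.0) = -24.800000, h(5.3) = 97.077000
t_2 = 5.300000 − 97.077000·(5.300000 − 3.000000) / (97.077000 − (-24.800000)) = 5.300000 − (223.277100)/(121.877000) = 3.468013
h(3.468013) = -10.089818
t_3 = 3.468013 − (-10.089818)·(3.468013 − 5.300000) / (-10.089818 − 97.077000) = 3.468013 − (18.484417)/(-107.166818) = 3.640495

3.4680, 3.6405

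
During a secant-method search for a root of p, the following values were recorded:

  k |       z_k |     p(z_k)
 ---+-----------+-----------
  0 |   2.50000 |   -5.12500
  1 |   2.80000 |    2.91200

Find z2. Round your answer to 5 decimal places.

2.69130

z2 = 2.80000 − 2.91200·(2.80000 − 2.50000) / (2.91200 − (-5.12500))
   = 2.80000 − (0.8736000)/(8.0370000) = 2.6913027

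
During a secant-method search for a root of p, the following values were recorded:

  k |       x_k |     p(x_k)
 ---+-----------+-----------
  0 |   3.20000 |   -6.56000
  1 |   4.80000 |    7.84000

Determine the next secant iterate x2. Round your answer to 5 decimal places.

3.92889

x2 = 4.80000 − 7.84000·(4.80000 − 3.20000) / (7.84000 − (-6.56000))
   = 4.80000 − (12.5440000)/(14.4000000) = 3.9288889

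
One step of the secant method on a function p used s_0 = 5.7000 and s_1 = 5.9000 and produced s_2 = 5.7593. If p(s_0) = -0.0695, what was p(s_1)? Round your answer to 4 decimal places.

0.1649

The secant line through (5.7000, -0.0695) and (5.9000, p(s_1)) crosses zero at s_2 = 5.7593.
So (5.7000, -0.0695), (5.9000, p(s_1)), (5.7593, 0) are collinear:
p(s_1) = -0.0695 · (5.9000 − 5.7593) / (5.7000 − 5.7593) = -0.0695 · (0.140700)/(-0.059300) = 0.164901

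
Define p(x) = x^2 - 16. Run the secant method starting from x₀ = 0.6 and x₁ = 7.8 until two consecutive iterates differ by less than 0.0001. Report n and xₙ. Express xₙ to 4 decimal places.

n = 8, xₙ = 4.0000

p(0.6) = -15.640000, p(7.8) = 44.840000
x₂ = 7.800000 − 44.840000·(7.200000)/(60.480000) = 2.461905;  |Δ| = 5.338095
p(2.461905) = -9.939025
x₃ = 2.461905 − (-9.939025)·(-5.338095)/(-54.779025) = 3.430441;  |Δ| = 0.968536
p(3.430441) = -4.232076
x₄ = 3.430441 − (-4.232076)·(0.968536)/(5.706949) = 4.148674;  |Δ| = 0.718233
p(4.148674) = 1.211493
x₅ = 4.148674 − 1.211493·(0.718233)/(5.443568) = 3.988827;  |Δ| = 0.159846
p(3.988827) = -0.089256
x₆ = 3.988827 − (-0.089256)·(-0.159846)/(-1.300749) = 3.999796;  |Δ| = 0.010968
p(3.999796) = -0.001633
x₇ = 3.999796 − (-0.001633)·(0.010968)/(0.087623) = 4.000000;  |Δ| = 0.000204
p(4.000000) = 0.000002
x₈ = 4.000000 − 0.000002·(0.000204)/(0.001635) = 4.000000;  |Δ| = 0.000000
|x₈ − x₇| = 0.000000 < 0.0001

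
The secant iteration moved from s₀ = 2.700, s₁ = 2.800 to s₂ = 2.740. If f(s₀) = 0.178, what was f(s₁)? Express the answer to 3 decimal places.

The secant line through (2.700, 0.178) and (2.800, f(s₁)) crosses zero at s₂ = 2.740.
So (2.700, 0.178), (2.800, f(s₁)), (2.740, 0) are collinear:
f(s₁) = 0.178 · (2.800 − 2.740) / (2.700 − 2.740) = 0.178 · (0.06000)/(-0.04000) = -0.26700

-0.267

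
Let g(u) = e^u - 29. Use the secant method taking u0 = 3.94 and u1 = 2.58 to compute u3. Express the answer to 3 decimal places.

3.472

g(3.94) = 22.41860, g(2.58) = -15.80286
u2 = 2.58000 − (-15.80286)·(2.58000 − 3.94000) / (-15.80286 − 22.41860) = 2.58000 − (21.49189)/(-38.22146) = 3.14230
g(3.14230) = -5.84296
u3 = 3.14230 − (-5.84296)·(3.14230 − 2.58000) / (-5.84296 − (-15.80286)) = 3.14230 − (-3.28549)/(9.95991) = 3.47217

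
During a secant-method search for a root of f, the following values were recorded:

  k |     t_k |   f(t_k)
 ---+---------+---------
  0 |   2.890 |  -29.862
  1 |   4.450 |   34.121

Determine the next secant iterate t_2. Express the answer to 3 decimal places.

t_2 = 4.450 − 34.121·(4.450 − 2.890) / (34.121 − (-29.862))
   = 4.450 − (53.22876)/(63.98300) = 3.61808

3.618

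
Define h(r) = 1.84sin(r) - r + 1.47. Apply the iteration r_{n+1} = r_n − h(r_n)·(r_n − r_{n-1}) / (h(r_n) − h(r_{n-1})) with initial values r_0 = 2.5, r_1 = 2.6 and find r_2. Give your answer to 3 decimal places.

h(2.5) = 0.07119, h(2.6) = -0.18148
r_2 = 2.60000 − (-0.18148)·(2.60000 − 2.50000) / (-0.18148 − 0.07119) = 2.60000 − (-0.01815)/(-0.25267) = 2.52818

2.528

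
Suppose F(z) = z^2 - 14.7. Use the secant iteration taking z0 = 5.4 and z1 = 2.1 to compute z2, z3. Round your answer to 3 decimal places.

3.472, 3.947

F(5.4) = 14.46000, F(2.1) = -10.29000
z2 = 2.10000 − (-10.29000)·(2.10000 − 5.40000) / (-10.29000 − 14.46000) = 2.10000 − (33.95700)/(-24.75000) = 3.47200
F(3.47200) = -2.64522
z3 = 3.47200 − (-2.64522)·(3.47200 − 2.10000) / (-2.64522 − (-10.29000)) = 3.47200 − (-3.62924)/(7.64478) = 3.94673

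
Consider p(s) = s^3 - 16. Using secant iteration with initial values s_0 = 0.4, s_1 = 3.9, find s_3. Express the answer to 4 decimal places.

p(0.4) = -15.936000, p(3.9) = 43.319000
s_2 = 3.900000 − 43.319000·(3.900000 − 0.400000) / (43.319000 − (-15.936000)) = 3.900000 − (151.616500)/(59.255000) = 1.341288
p(1.341288) = -13.586953
s_3 = 1.341288 − (-13.586953)·(1.341288 − 3.900000) / (-13.586953 − 43.319000) = 1.341288 − (34.765104)/(-56.905953) = 1.952210

1.9522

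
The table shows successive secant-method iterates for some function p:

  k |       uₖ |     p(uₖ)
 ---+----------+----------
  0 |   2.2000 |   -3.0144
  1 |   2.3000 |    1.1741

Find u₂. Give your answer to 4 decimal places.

2.2720

u₂ = 2.3000 − 1.1741·(2.3000 − 2.2000) / (1.1741 − (-3.0144))
   = 2.3000 − (0.117410)/(4.188500) = 2.271968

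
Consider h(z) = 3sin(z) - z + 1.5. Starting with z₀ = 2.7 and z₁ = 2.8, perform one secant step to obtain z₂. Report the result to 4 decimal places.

h(2.7) = 0.082140, h(2.8) = -0.295036
z₂ = 2.800000 − (-0.295036)·(2.800000 − 2.700000) / (-0.295036 − 0.082140) = 2.800000 − (-0.029504)/(-0.377175) = 2.721778

2.7218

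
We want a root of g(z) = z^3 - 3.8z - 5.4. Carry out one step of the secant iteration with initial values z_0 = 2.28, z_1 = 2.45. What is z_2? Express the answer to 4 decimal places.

2.4503

g(2.28) = -2.211648, g(2.45) = -0.003875
z_2 = 2.450000 − (-0.003875)·(2.450000 − 2.280000) / (-0.003875 − (-2.211648)) = 2.450000 − (-0.000659)/(2.207773) = 2.450298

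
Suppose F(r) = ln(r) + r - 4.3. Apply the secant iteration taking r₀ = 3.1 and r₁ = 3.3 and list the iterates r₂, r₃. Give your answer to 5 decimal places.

F(3.1) = -0.0685979, F(3.3) = 0.1939225
r₂ = 3.3000000 − 0.1939225·(3.3000000 − 3.1000000) / (0.1939225 − (-0.0685979)) = 3.3000000 − (0.0387845)/(0.2625204) = 3.1522610
F(3.1522610) = 0.0003810
r₃ = 3.1522610 − 0.0003810·(3.1522610 − 3.3000000) / (0.0003810 − 0.1939225) = 3.1522610 − (-0.0000563)/(-0.1935415) = 3.1519702

3.15226, 3.15197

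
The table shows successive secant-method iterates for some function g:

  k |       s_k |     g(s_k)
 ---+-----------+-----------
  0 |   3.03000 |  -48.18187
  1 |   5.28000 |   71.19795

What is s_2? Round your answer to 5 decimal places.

3.93810

s_2 = 5.28000 − 71.19795·(5.28000 − 3.03000) / (71.19795 − (-48.18187))
   = 5.28000 − (160.1953875)/(119.3798200) = 3.9381033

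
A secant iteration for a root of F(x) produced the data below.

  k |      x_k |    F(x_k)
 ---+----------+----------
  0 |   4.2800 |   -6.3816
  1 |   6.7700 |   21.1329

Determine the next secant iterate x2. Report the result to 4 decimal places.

4.8575

x2 = 6.7700 − 21.1329·(6.7700 − 4.2800) / (21.1329 − (-6.3816))
   = 6.7700 − (52.620921)/(27.514500) = 4.857520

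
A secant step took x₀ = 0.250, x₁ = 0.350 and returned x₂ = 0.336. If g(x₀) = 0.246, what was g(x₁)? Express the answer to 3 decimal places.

-0.040

The secant line through (0.250, 0.246) and (0.350, g(x₁)) crosses zero at x₂ = 0.336.
So (0.250, 0.246), (0.350, g(x₁)), (0.336, 0) are collinear:
g(x₁) = 0.246 · (0.350 − 0.336) / (0.250 − 0.336) = 0.246 · (0.01400)/(-0.08600) = -0.04005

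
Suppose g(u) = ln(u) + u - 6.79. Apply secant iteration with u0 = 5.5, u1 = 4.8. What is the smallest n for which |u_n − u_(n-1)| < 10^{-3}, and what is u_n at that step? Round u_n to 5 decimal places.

n = 4, u_n = 5.15084

g(5.5) = 0.4147481, g(4.8) = -0.4213841
u2 = 4.8000000 − (-0.4213841)·(-0.7000000)/(-0.8361322) = 5.1527778;  |Δ| = 0.3527778
g(5.1527778) = 0.0023137
u3 = 5.1527778 − 0.0023137·(0.3527778)/(0.4236978) = 5.1508513;  |Δ| = 0.0019265
g(5.1508513) = 0.0000133
u4 = 5.1508513 − 0.0000133·(-0.0019265)/(-0.0023004) = 5.1508402;  |Δ| = 0.0000112
|u4 − u3| = 0.0000112 < 10^{-3}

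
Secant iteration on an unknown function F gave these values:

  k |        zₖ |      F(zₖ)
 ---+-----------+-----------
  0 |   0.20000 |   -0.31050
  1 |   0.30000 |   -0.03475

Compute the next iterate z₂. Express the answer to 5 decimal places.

0.31260

z₂ = 0.30000 − (-0.03475)·(0.30000 − 0.20000) / (-0.03475 − (-0.31050))
   = 0.30000 − (-0.0034750)/(0.2757500) = 0.3126020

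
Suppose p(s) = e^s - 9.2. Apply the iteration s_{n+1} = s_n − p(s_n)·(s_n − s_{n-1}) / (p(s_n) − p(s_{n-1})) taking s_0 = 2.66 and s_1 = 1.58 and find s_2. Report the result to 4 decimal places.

2.0770

p(2.66) = 5.096289, p(1.58) = -4.345044
s_2 = 1.580000 − (-4.345044)·(1.580000 − 2.660000) / (-4.345044 − 5.096289) = 1.580000 − (4.692648)/(-9.441333) = 2.077032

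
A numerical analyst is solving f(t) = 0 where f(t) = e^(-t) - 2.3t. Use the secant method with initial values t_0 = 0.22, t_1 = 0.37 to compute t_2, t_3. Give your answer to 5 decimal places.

f(0.22) = 0.2965188, f(0.37) = -0.1602657
t_2 = 0.3700000 − (-0.1602657)·(0.3700000 − 0.2200000) / (-0.1602657 − 0.2965188) = 0.3700000 − (-0.0240399)/(-0.4567845) = 0.3173716
f(0.3173716) = -0.0018944
t_3 = 0.3173716 − (-0.0018944)·(0.3173716 − 0.3700000) / (-0.0018944 − (-0.1602657)) = 0.3173716 − (0.0000997)/(0.1583712) = 0.3167420

0.31737, 0.31674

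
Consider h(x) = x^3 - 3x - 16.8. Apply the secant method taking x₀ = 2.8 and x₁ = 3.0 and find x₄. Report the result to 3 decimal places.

h(2.8) = -3.24800, h(3.0) = 1.20000
x₂ = 3.00000 − 1.20000·(3.00000 − 2.80000) / (1.20000 − (-3.24800)) = 3.00000 − (0.24000)/(4.44800) = 2.94604
h(2.94604) = -0.06892
x₃ = 2.94604 − (-0.06892)·(2.94604 − 3.00000) / (-0.06892 − 1.20000) = 2.94604 − (0.00372)/(-1.26892) = 2.94897
h(2.94897) = -0.00133
x₄ = 2.94897 − (-0.00133)·(2.94897 − 2.94604) / (-0.00133 − (-0.06892)) = 2.94897 − (0.00000)/(0.06759) = 2.94903

2.949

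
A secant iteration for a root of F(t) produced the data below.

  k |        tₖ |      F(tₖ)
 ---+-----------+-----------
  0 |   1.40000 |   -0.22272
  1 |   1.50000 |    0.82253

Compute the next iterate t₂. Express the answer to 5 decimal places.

t₂ = 1.50000 − 0.82253·(1.50000 − 1.40000) / (0.82253 − (-0.22272))
   = 1.50000 − (0.0822530)/(1.0452500) = 1.4213078

1.42131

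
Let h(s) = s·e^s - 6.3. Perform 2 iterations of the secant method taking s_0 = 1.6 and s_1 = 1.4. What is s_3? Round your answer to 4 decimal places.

h(1.6) = 1.624852, h(1.4) = -0.622720
s_2 = 1.400000 − (-0.622720)·(1.400000 − 1.600000) / (-0.622720 − 1.624852) = 1.400000 − (0.124544)/(-2.247572) = 1.455413
h(1.455413) = -0.061734
s_3 = 1.455413 − (-0.061734)·(1.455413 − 1.400000) / (-0.061734 − (-0.622720)) = 1.455413 − (-0.003421)/(0.560986) = 1.461511

1.4615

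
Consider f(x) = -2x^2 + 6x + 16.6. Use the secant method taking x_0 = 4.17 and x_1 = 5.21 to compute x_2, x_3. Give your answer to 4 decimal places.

4.7062, 4.7453

f(4.17) = 6.842200, f(5.21) = -6.428200
x_2 = 5.210000 − (-6.428200)·(5.210000 − 4.170000) / (-6.428200 − 6.842200) = 5.210000 − (-6.685328)/(-13.270400) = 4.706223
f(4.706223) = 0.540274
x_3 = 4.706223 − 0.540274·(4.706223 − 5.210000) / (0.540274 − (-6.428200)) = 4.706223 − (-0.272178)/(6.968474) = 4.745281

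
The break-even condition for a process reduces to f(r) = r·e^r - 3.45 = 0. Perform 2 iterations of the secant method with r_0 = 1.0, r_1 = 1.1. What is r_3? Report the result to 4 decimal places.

f(1.0) = -0.731718, f(1.1) = -0.145417
r_2 = 1.100000 − (-0.145417)·(1.100000 − 1.000000) / (-0.145417 − (-0.731718)) = 1.100000 − (-0.014542)/(0.586301) = 1.124803
f(1.124803) = 0.013952
r_3 = 1.124803 − 0.013952·(1.124803 − 1.100000) / (0.013952 − (-0.145417)) = 1.124803 − (0.000346)/(0.159369) = 1.122631

1.1226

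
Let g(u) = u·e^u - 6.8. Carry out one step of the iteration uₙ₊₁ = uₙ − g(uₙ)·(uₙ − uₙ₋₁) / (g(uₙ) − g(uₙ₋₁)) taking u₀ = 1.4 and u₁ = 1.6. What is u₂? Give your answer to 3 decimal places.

g(1.4) = -1.12272, g(1.6) = 1.12485
u₂ = 1.60000 − 1.12485·(1.60000 − 1.40000) / (1.12485 − (-1.12272)) = 1.60000 − (0.22497)/(2.24757) = 1.49991

1.500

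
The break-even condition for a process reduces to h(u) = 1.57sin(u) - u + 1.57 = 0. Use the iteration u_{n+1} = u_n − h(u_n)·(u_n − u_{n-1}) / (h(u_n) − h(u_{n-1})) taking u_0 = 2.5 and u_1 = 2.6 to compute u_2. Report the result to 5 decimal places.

h(2.5) = 0.0096013, h(2.6) = -0.2206628
u_2 = 2.6000000 − (-0.2206628)·(2.6000000 − 2.5000000) / (-0.2206628 − 0.0096013) = 2.6000000 − (-0.0220663)/(-0.2302641) = 2.5041697

2.50417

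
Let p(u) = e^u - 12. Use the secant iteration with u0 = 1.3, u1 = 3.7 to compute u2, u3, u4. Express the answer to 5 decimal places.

p(1.3) = -8.3307033, p(3.7) = 28.4473044
u2 = 3.7000000 − 28.4473044·(3.7000000 − 1.3000000) / (28.4473044 − (-8.3307033)) = 3.7000000 − (68.2735305)/(36.7780077) = 1.8436316
p(1.8436316) = -5.6805535
u3 = 1.8436316 − (-5.6805535)·(1.8436316 − 3.7000000) / (-5.6805535 − 28.4473044) = 1.8436316 − (10.5451999)/(-34.1278579) = 2.1526226
p(2.1526226) = -3.3925975
u4 = 2.1526226 − (-3.3925975)·(2.1526226 − 1.8436316) / (-3.3925975 − (-5.6805535)) = 2.1526226 − (-1.0482820)/(2.2879561) = 2.6107966

1.84363, 2.15262, 2.61080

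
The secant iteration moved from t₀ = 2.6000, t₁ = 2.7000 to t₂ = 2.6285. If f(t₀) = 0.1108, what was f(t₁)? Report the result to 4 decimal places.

-0.2780

The secant line through (2.6000, 0.1108) and (2.7000, f(t₁)) crosses zero at t₂ = 2.6285.
So (2.6000, 0.1108), (2.7000, f(t₁)), (2.6285, 0) are collinear:
f(t₁) = 0.1108 · (2.7000 − 2.6285) / (2.6000 − 2.6285) = 0.1108 · (0.071500)/(-0.028500) = -0.277972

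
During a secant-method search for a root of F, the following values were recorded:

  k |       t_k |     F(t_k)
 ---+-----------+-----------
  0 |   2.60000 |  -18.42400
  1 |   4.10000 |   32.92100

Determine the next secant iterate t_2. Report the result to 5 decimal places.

t_2 = 4.10000 − 32.92100·(4.10000 − 2.60000) / (32.92100 − (-18.42400))
   = 4.10000 − (49.3815000)/(51.3450000) = 3.1382413

3.13824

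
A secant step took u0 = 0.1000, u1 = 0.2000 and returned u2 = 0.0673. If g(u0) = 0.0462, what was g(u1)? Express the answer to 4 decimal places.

The secant line through (0.1000, 0.0462) and (0.2000, g(u1)) crosses zero at u2 = 0.0673.
So (0.1000, 0.0462), (0.2000, g(u1)), (0.0673, 0) are collinear:
g(u1) = 0.0462 · (0.2000 − 0.0673) / (0.1000 − 0.0673) = 0.0462 · (0.132700)/(0.032700) = 0.187484

0.1875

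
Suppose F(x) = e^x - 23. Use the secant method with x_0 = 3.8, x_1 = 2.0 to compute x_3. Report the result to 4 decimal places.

F(3.8) = 21.701184, F(2.0) = -15.610944
x_2 = 2.000000 − (-15.610944)·(2.000000 − 3.800000) / (-15.610944 − 21.701184) = 2.000000 − (28.099699)/(-37.312128) = 2.753098
F(2.753098) = -7.308828
x_3 = 2.753098 − (-7.308828)·(2.753098 − 2.000000) / (-7.308828 − (-15.610944)) = 2.753098 − (-5.504266)/(8.302116) = 3.416094

3.4161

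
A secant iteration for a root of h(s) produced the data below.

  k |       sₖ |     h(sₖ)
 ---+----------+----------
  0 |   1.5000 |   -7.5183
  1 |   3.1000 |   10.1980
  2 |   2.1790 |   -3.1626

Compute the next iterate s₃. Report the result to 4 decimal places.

s₃ = 2.1790 − (-3.1626)·(2.1790 − 3.1000) / (-3.1626 − 10.1980)
   = 2.1790 − (2.912755)/(-13.360600) = 2.397011

2.3970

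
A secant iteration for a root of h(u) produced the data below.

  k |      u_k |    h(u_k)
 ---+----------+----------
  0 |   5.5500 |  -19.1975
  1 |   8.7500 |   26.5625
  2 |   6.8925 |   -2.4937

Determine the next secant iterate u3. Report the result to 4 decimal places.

u3 = 6.8925 − (-2.4937)·(6.8925 − 8.7500) / (-2.4937 − 26.5625)
   = 6.8925 − (4.632048)/(-29.056200) = 7.051917

7.0519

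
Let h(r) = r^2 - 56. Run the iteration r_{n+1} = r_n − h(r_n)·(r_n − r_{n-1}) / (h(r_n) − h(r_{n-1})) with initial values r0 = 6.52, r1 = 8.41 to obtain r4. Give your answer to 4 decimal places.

h(6.52) = -13.489600, h(8.41) = 14.728100
r2 = 8.410000 − 14.728100·(8.410000 − 6.520000) / (14.728100 − (-13.489600)) = 8.410000 − (27.836109)/(28.217700) = 7.423523
h(7.423523) = -0.891305
r3 = 7.423523 − (-0.891305)·(7.423523 − 8.410000) / (-0.891305 − 14.728100) = 7.423523 − (0.879251)/(-15.619405) = 7.479815
h(7.479815) = -0.052362
r4 = 7.479815 − (-0.052362)·(7.479815 − 7.423523) / (-0.052362 − (-0.891305)) = 7.479815 − (-0.002948)/(0.838942) = 7.483329

7.4833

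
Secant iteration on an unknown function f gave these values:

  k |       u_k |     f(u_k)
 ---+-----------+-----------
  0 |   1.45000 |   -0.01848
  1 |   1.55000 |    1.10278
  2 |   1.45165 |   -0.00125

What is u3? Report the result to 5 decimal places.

u3 = 1.45165 − (-0.00125)·(1.45165 − 1.55000) / (-0.00125 − 1.10278)
   = 1.45165 − (0.0001229)/(-1.1040300) = 1.4517614

1.45176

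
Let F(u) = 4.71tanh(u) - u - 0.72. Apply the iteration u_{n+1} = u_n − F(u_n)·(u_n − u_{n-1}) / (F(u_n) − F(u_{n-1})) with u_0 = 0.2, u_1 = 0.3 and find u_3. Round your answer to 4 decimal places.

F(0.2) = 0.009638, F(0.3) = 0.352082
u_2 = 0.300000 − 0.352082·(0.300000 − 0.200000) / (0.352082 − 0.009638) = 0.300000 − (0.035208)/(0.342445) = 0.197186
F(0.197186) = -0.000294
u_3 = 0.197186 − (-0.000294)·(0.197186 − 0.300000) / (-0.000294 − 0.352082) = 0.197186 − (0.000030)/(-0.352377) = 0.197271

0.1973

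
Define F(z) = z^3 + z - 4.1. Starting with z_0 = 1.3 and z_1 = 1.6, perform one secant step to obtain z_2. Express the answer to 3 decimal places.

1.382

F(1.3) = -0.60300, F(1.6) = 1.59600
z_2 = 1.60000 − 1.59600·(1.60000 − 1.30000) / (1.59600 − (-0.60300)) = 1.60000 − (0.47880)/(2.19900) = 1.38226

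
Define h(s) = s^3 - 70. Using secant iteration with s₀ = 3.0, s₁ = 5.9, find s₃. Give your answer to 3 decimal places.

3.975

h(3.0) = -43.00000, h(5.9) = 135.37900
s₂ = 5.90000 − 135.37900·(5.90000 − 3.00000) / (135.37900 − (-43.00000)) = 5.90000 − (392.59910)/(178.37900) = 3.69907
h(3.69907) = -19.38505
s₃ = 3.69907 − (-19.38505)·(3.69907 − 5.90000) / (-19.38505 − 135.37900) = 3.69907 − (42.66507)/(-154.76405) = 3.97475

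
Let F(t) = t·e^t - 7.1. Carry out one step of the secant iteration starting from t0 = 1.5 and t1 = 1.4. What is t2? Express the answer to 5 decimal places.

F(1.5) = -0.3774664, F(1.4) = -1.4227200
t2 = 1.4000000 − (-1.4227200)·(1.4000000 − 1.5000000) / (-1.4227200 − (-0.3774664)) = 1.4000000 − (0.1422720)/(-1.0452537) = 1.5361124

1.53611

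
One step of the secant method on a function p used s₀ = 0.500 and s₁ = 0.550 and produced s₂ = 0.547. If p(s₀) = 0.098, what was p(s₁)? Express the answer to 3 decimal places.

The secant line through (0.500, 0.098) and (0.550, p(s₁)) crosses zero at s₂ = 0.547.
So (0.500, 0.098), (0.550, p(s₁)), (0.547, 0) are collinear:
p(s₁) = 0.098 · (0.550 − 0.547) / (0.500 − 0.547) = 0.098 · (0.00300)/(-0.04700) = -0.00626

-0.006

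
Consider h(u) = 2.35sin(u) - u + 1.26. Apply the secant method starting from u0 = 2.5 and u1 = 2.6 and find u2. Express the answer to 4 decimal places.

2.5564

h(2.5) = 0.166410, h(2.6) = -0.128572
u2 = 2.600000 − (-0.128572)·(2.600000 − 2.500000) / (-0.128572 − 0.166410) = 2.600000 − (-0.012857)/(-0.294981) = 2.556414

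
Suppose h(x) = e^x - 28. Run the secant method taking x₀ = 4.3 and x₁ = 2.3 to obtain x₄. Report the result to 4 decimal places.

3.2585

h(4.3) = 45.699794, h(2.3) = -18.025818
x₂ = 2.300000 − (-18.025818)·(2.300000 − 4.300000) / (-18.025818 − 45.699794) = 2.300000 − (36.051635)/(-63.725611) = 2.865732
h(2.865732) = -10.438091
x₃ = 2.865732 − (-10.438091)·(2.865732 − 2.300000) / (-10.438091 − (-18.025818)) = 2.865732 − (-5.905165)/(7.587726) = 3.643985
h(3.643985) = 10.243918
x₄ = 3.643985 − 10.243918·(3.643985 − 2.865732) / (10.243918 − (-10.438091)) = 3.643985 − (7.972353)/(20.682010) = 3.258512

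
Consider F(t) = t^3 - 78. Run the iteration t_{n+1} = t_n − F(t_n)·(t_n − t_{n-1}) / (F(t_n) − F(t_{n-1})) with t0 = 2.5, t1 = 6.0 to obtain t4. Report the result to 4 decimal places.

4.3159

F(2.5) = -62.375000, F(6.0) = 138.000000
t2 = 6.000000 − 138.000000·(6.000000 − 2.500000) / (138.000000 − (-62.375000)) = 6.000000 − (483.000000)/(200.375000) = 3.589520
F(3.589520) = -31.750291
t3 = 3.589520 − (-31.750291)·(3.589520 − 6.000000) / (-31.750291 − 138.000000) = 3.589520 − (76.533452)/(-169.750291) = 4.040379
F(4.040379) = -12.042192
t4 = 4.040379 − (-12.042192)·(4.040379 − 3.589520) / (-12.042192 − (-31.750291)) = 4.040379 − (-5.429331)/(19.708099) = 4.315866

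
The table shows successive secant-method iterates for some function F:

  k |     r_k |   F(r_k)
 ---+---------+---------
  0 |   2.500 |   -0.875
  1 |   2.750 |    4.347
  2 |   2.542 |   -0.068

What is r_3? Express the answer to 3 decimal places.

r_3 = 2.542 − (-0.068)·(2.542 − 2.750) / (-0.068 − 4.347)
   = 2.542 − (0.01414)/(-4.41500) = 2.54520

2.545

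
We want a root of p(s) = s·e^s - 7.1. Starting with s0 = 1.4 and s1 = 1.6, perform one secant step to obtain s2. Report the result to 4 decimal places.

1.5266

p(1.4) = -1.422720, p(1.6) = 0.824852
s2 = 1.600000 − 0.824852·(1.600000 − 1.400000) / (0.824852 − (-1.422720)) = 1.600000 − (0.164970)/(2.247572) = 1.526601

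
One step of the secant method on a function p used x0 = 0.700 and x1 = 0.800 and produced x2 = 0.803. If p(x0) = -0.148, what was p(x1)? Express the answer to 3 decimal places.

The secant line through (0.700, -0.148) and (0.800, p(x1)) crosses zero at x2 = 0.803.
So (0.700, -0.148), (0.800, p(x1)), (0.803, 0) are collinear:
p(x1) = -0.148 · (0.800 − 0.803) / (0.700 − 0.803) = -0.148 · (-0.00300)/(-0.10300) = -0.00431

-0.004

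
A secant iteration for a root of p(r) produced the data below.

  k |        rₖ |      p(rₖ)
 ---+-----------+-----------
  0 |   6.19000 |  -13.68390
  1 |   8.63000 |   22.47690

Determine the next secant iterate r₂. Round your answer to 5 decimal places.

r₂ = 8.63000 − 22.47690·(8.63000 − 6.19000) / (22.47690 − (-13.68390))
   = 8.63000 − (54.8436360)/(36.1608000) = 7.1133401

7.11334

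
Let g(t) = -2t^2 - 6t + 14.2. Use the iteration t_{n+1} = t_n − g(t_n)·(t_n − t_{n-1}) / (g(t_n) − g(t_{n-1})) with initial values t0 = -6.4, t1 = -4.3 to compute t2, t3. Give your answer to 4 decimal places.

-4.4961, -4.5605

g(-6.4) = -29.320000, g(-4.3) = 3.020000
t2 = -4.300000 − 3.020000·(-4.300000 − (-6.400000)) / (3.020000 − (-29.320000)) = -4.300000 − (6.342000)/(32.340000) = -4.496104
g(-4.496104) = 0.746723
t3 = -4.496104 − 0.746723·(-4.496104 − (-4.300000)) / (0.746723 − 3.020000) = -4.496104 − (-0.146435)/(-2.273277) = -4.560520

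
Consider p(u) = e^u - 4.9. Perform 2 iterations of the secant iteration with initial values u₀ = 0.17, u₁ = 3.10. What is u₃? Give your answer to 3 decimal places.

1.035

p(0.17) = -3.71470, p(3.10) = 17.29795
u₂ = 3.10000 − 17.29795·(3.10000 − 0.17000) / (17.29795 − (-3.71470)) = 3.10000 − (50.68300)/(21.01265) = 0.68798
p(0.68798) = -2.91031
u₃ = 0.68798 − (-2.91031)·(0.68798 − 3.10000) / (-2.91031 − 17.29795) = 0.68798 − (7.01975)/(-20.20827) = 1.03535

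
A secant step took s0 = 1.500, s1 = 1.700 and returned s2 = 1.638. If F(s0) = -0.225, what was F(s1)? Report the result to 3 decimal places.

0.101

The secant line through (1.500, -0.225) and (1.700, F(s1)) crosses zero at s2 = 1.638.
So (1.500, -0.225), (1.700, F(s1)), (1.638, 0) are collinear:
F(s1) = -0.225 · (1.700 − 1.638) / (1.500 − 1.638) = -0.225 · (0.06200)/(-0.13800) = 0.10109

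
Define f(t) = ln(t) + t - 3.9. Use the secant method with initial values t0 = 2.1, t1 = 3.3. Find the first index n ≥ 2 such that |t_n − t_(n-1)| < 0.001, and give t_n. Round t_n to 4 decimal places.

f(2.1) = -1.058063, f(3.3) = 0.593922
t2 = 3.300000 − 0.593922·(1.200000)/(1.651985) = 2.868575;  |Δ| = 0.431425
f(2.868575) = 0.022391
t3 = 2.868575 − 0.022391·(-0.431425)/(-0.571531) = 2.851673;  |Δ| = 0.016902
f(2.851673) = -0.000421
t4 = 2.851673 − (-0.000421)·(-0.016902)/(-0.022812) = 2.851985;  |Δ| = 0.000312
|t4 − t3| = 0.000312 < 0.001

n = 4, t_n = 2.8520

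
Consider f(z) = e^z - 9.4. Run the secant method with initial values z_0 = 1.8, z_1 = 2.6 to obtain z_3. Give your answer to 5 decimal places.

f(1.8) = -3.3503525, f(2.6) = 4.0637380
z_2 = 2.6000000 − 4.0637380·(2.6000000 − 1.8000000) / (4.0637380 − (-3.3503525)) = 2.6000000 − (3.2509904)/(7.4140906) = 2.1615119
f(2.1615119) = -0.7157425
z_3 = 2.1615119 − (-0.7157425)·(2.1615119 − 2.6000000) / (-0.7157425 − 4.0637380) = 2.1615119 − (0.3138445)/(-4.7794805) = 2.2271769

2.22718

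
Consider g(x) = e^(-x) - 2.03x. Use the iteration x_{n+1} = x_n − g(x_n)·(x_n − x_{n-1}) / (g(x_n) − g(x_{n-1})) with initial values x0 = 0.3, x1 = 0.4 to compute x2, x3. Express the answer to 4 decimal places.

0.3482, 0.3479

g(0.3) = 0.131818, g(0.4) = -0.141680
x2 = 0.400000 − (-0.141680)·(0.400000 − 0.300000) / (-0.141680 − 0.131818) = 0.400000 − (-0.014168)/(-0.273498) = 0.348197
g(0.348197) = -0.000880
x3 = 0.348197 − (-0.000880)·(0.348197 − 0.400000) / (-0.000880 − (-0.141680)) = 0.348197 − (0.000046)/(0.140800) = 0.347873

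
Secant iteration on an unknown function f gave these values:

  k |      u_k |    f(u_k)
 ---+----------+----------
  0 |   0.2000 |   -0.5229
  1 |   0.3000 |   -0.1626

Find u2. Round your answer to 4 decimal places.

u2 = 0.3000 − (-0.1626)·(0.3000 − 0.2000) / (-0.1626 − (-0.5229))
   = 0.3000 − (-0.016260)/(0.360300) = 0.345129

0.3451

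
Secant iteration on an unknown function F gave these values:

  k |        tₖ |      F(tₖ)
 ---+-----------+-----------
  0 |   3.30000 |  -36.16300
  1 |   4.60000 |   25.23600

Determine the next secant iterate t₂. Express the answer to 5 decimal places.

4.06568

t₂ = 4.60000 − 25.23600·(4.60000 − 3.30000) / (25.23600 − (-36.16300))
   = 4.60000 − (32.8068000)/(61.3990000) = 4.0656786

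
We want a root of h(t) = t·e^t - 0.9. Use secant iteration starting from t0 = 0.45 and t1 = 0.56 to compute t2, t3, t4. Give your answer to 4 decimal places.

0.5278, 0.5298, 0.5298

h(0.45) = -0.194260, h(0.56) = 0.080377
t2 = 0.560000 − 0.080377·(0.560000 − 0.450000) / (0.080377 − (-0.194260)) = 0.560000 − (0.008841)/(0.274636) = 0.527807
h(0.527807) = -0.005257
t3 = 0.527807 − (-0.005257)·(0.527807 − 0.560000) / (-0.005257 − 0.080377) = 0.527807 − (0.000169)/(-0.085633) = 0.529783
h(0.529783) = -0.000130
t4 = 0.529783 − (-0.000130)·(0.529783 − 0.527807) / (-0.000130 − (-0.005257)) = 0.529783 − (0.000000)/(0.005127) = 0.529833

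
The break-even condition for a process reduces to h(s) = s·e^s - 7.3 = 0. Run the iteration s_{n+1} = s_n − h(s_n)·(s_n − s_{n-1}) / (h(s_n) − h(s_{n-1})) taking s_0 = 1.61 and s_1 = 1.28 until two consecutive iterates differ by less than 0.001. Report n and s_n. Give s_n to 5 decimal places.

h(1.61) = 0.7545261, h(1.28) = -2.6963012
s_2 = 1.2800000 − (-2.6963012)·(-0.3300000)/(-3.4508272) = 1.5378452;  |Δ| = 0.2578452
h(1.5378452) = -0.1420224
s_3 = 1.5378452 − (-0.1420224)·(0.2578452)/(2.5542788) = 1.5521819;  |Δ| = 0.0143366
h(1.5521819) = 0.0290324
s_4 = 1.5521819 − 0.0290324·(0.0143366)/(0.1710548) = 1.5497486;  |Δ| = 0.0024333
h(1.5497486) = -0.0002412
s_5 = 1.5497486 − (-0.0002412)·(-0.0024333)/(-0.0292736) = 1.5497686;  |Δ| = 0.0000200
|s_5 − s_4| = 0.0000200 < 0.001

n = 5, s_n = 1.54977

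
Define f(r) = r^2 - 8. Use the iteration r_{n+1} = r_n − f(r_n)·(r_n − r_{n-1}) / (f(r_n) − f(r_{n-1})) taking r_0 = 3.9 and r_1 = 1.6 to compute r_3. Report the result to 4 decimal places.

f(3.9) = 7.210000, f(1.6) = -5.440000
r_2 = 1.600000 − (-5.440000)·(1.600000 − 3.900000) / (-5.440000 − 7.210000) = 1.600000 − (12.512000)/(-12.650000) = 2.589091
f(2.589091) = -1.296608
r_3 = 2.589091 − (-1.296608)·(2.589091 − 1.600000) / (-1.296608 − (-5.440000)) = 2.589091 − (-1.282463)/(4.143392) = 2.898611

2.8986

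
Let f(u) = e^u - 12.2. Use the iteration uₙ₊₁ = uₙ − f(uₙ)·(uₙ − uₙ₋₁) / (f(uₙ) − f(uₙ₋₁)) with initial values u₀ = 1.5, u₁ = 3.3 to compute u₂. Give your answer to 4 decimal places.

f(1.5) = -7.718311, f(3.3) = 14.912639
u₂ = 3.300000 − 14.912639·(3.300000 − 1.500000) / (14.912639 − (-7.718311)) = 3.300000 − (26.842750)/(22.630950) = 2.113892

2.1139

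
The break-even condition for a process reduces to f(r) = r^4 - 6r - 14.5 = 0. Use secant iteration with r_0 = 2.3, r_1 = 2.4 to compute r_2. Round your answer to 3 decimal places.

f(2.3) = -0.31590, f(2.4) = 4.27760
r_2 = 2.40000 − 4.27760·(2.40000 − 2.30000) / (4.27760 − (-0.31590)) = 2.40000 − (0.42776)/(4.59350) = 2.30688

2.307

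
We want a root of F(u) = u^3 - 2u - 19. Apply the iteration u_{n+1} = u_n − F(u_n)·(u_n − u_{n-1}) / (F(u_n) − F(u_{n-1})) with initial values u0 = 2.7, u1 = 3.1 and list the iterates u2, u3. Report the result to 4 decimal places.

F(2.7) = -4.717000, F(3.1) = 4.591000
u2 = 3.100000 − 4.591000·(3.100000 − 2.700000) / (4.591000 − (-4.717000)) = 3.100000 − (1.836400)/(9.308000) = 2.902707
F(2.902707) = -0.348045
u3 = 2.902707 − (-0.348045)·(2.902707 − 3.100000) / (-0.348045 − 4.591000) = 2.902707 − (0.068667)/(-4.939045) = 2.916610

2.9027, 2.9166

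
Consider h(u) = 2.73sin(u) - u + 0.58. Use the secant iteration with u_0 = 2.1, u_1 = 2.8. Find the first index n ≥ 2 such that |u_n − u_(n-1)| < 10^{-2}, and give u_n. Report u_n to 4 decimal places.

h(2.1) = 0.836562, h(2.8) = -1.305482
u_2 = 2.800000 − (-1.305482)·(0.700000)/(-2.142044) = 2.373381;  |Δ| = 0.426619
h(2.373381) = 0.103562
u_3 = 2.373381 − 0.103562·(-0.426619)/(1.409044) = 2.404736;  |Δ| = 0.031356
h(2.404736) = 0.009724
u_4 = 2.404736 − 0.009724·(0.031356)/(-0.093838) = 2.407985;  |Δ| = 0.003249
|u_4 − u_3| = 0.003249 < 10^{-2}

n = 4, u_n = 2.4080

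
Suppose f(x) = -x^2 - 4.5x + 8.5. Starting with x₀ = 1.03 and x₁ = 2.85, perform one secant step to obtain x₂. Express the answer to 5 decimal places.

f(1.03) = 2.8041000, f(2.85) = -12.4475000
x₂ = 2.8500000 − (-12.4475000)·(2.8500000 − 1.0300000) / (-12.4475000 − 2.8041000) = 2.8500000 − (-22.6544500)/(-15.2516000) = 1.3646181

1.36462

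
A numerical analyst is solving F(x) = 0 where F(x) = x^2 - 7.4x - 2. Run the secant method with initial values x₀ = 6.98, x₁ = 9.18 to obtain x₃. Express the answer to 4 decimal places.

7.6418

F(6.98) = -4.931600, F(9.18) = 14.340400
x₂ = 9.180000 − 14.340400·(9.180000 − 6.980000) / (14.340400 − (-4.931600)) = 9.180000 − (31.548880)/(19.272000) = 7.542968
F(7.542968) = -0.921597
x₃ = 7.542968 − (-0.921597)·(7.542968 − 9.180000) / (-0.921597 − 14.340400) = 7.542968 − (1.508683)/(-15.261997) = 7.641820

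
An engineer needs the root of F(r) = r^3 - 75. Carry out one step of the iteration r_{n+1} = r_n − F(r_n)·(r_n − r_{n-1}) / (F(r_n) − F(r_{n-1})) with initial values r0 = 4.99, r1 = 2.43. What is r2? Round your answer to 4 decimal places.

3.8428

F(4.99) = 49.251499, F(2.43) = -60.651093
r2 = 2.430000 − (-60.651093)·(2.430000 − 4.990000) / (-60.651093 − 49.251499) = 2.430000 − (155.266798)/(-109.902592) = 3.842767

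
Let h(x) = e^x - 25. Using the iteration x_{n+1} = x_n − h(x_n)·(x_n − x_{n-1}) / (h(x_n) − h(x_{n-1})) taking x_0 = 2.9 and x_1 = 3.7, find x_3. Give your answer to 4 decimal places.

h(2.9) = -6.825855, h(3.7) = 15.447304
x_2 = 3.700000 − 15.447304·(3.700000 − 2.900000) / (15.447304 − (-6.825855)) = 3.700000 − (12.357843)/(22.273159) = 3.145169
h(3.145169) = -1.776405
x_3 = 3.145169 − (-1.776405)·(3.145169 − 3.700000) / (-1.776405 − 15.447304) = 3.145169 − (0.985605)/(-17.223709) = 3.202393

3.2024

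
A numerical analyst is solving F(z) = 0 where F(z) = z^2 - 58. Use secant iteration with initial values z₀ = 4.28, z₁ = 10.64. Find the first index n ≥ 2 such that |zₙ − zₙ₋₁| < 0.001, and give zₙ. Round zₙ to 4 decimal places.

n = 6, zₙ = 7.6158

F(4.28) = -39.681600, F(10.64) = 55.209600
z₂ = 10.640000 − 55.209600·(6.360000)/(94.891200) = 6.939625;  |Δ| = 3.700375
F(6.939625) = -9.841610
z₃ = 6.939625 − (-9.841610)·(-3.700375)/(-65.051210) = 7.499455;  |Δ| = 0.559830
F(7.499455) = -1.758173
z₄ = 7.499455 − (-1.758173)·(0.559830)/(8.083437) = 7.621220;  |Δ| = 0.121765
F(7.621220) = 0.082994
z₅ = 7.621220 − 0.082994·(0.121765)/(1.841167) = 7.615731;  |Δ| = 0.005489
F(7.615731) = -0.000638
z₆ = 7.615731 − (-0.000638)·(-0.005489)/(-0.083633) = 7.615773;  |Δ| = 0.000042
|z₆ − z₅| = 0.000042 < 0.001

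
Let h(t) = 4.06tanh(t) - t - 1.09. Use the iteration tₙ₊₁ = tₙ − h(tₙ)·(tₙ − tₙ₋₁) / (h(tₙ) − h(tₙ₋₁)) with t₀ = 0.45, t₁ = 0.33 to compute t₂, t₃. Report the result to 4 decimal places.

h(0.45) = 0.172910, h(0.33) = -0.126806
t₂ = 0.330000 − (-0.126806)·(0.330000 − 0.450000) / (-0.126806 − 0.172910) = 0.330000 − (0.015217)/(-0.299716) = 0.380770
h(0.380770) = 0.004537
t₃ = 0.380770 − 0.004537·(0.380770 − 0.330000) / (0.004537 − (-0.126806)) = 0.380770 − (0.000230)/(0.131343) = 0.379016

0.3808, 0.3790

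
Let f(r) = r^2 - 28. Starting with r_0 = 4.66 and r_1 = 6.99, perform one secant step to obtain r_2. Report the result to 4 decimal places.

f(4.66) = -6.284400, f(6.99) = 20.860100
r_2 = 6.990000 − 20.860100·(6.990000 − 4.660000) / (20.860100 − (-6.284400)) = 6.990000 − (48.604033)/(27.144500) = 5.199433

5.1994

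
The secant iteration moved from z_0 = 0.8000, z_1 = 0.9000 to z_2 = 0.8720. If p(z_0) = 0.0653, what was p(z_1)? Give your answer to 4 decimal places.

The secant line through (0.8000, 0.0653) and (0.9000, p(z_1)) crosses zero at z_2 = 0.8720.
So (0.8000, 0.0653), (0.9000, p(z_1)), (0.8720, 0) are collinear:
p(z_1) = 0.0653 · (0.9000 − 0.8720) / (0.8000 − 0.8720) = 0.0653 · (0.028000)/(-0.072000) = -0.025394

-0.0254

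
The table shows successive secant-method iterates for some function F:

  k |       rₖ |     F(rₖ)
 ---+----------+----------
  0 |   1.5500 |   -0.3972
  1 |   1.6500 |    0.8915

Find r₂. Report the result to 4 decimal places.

r₂ = 1.6500 − 0.8915·(1.6500 − 1.5500) / (0.8915 − (-0.3972))
   = 1.6500 − (0.089150)/(1.288700) = 1.580822

1.5808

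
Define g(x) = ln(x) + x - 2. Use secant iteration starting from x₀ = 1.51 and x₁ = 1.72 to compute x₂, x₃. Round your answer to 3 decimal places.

1.558, 1.557

g(1.51) = -0.07789, g(1.72) = 0.26232
x₂ = 1.72000 − 0.26232·(1.72000 − 1.51000) / (0.26232 − (-0.07789)) = 1.72000 − (0.05509)/(0.34021) = 1.55808
g(1.55808) = 0.00153
x₃ = 1.55808 − 0.00153·(1.55808 − 1.72000) / (0.00153 − 0.26232) = 1.55808 − (-0.00025)/(-0.26079) = 1.55713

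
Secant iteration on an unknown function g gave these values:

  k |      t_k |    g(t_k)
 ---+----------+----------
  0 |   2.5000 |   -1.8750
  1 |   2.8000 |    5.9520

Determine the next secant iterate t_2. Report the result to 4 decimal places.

2.5719

t_2 = 2.8000 − 5.9520·(2.8000 − 2.5000) / (5.9520 − (-1.8750))
   = 2.8000 − (1.785600)/(7.827000) = 2.571867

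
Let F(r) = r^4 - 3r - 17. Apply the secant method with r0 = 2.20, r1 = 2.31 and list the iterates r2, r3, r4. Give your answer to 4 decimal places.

F(2.20) = -0.174400, F(2.31) = 4.543963
r2 = 2.310000 − 4.543963·(2.310000 − 2.200000) / (4.543963 − (-0.174400)) = 2.310000 − (0.499836)/(4.718363) = 2.204066
F(2.204066) = -0.012946
r3 = 2.204066 − (-0.012946)·(2.204066 − 2.310000) / (-0.012946 − 4.543963) = 2.204066 − (0.001371)/(-4.556909) = 2.204367
F(2.204367) = -0.000957
r4 = 2.204367 − (-0.000957)·(2.204367 − 2.204066) / (-0.000957 − (-0.012946)) = 2.204367 − (0.000000)/(0.011989) = 2.204391

2.2041, 2.2044, 2.2044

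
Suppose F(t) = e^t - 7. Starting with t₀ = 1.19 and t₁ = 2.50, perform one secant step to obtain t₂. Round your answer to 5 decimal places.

1.73679

F(1.19) = -3.7129188, F(2.50) = 5.1824940
t₂ = 2.5000000 − 5.1824940·(2.5000000 − 1.1900000) / (5.1824940 − (-3.7129188)) = 2.5000000 − (6.7890671)/(8.8954128) = 1.7367901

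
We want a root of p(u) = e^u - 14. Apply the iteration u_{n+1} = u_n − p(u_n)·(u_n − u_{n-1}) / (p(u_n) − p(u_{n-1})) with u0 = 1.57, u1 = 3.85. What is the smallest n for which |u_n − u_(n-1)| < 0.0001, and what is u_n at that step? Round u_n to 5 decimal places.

n = 8, u_n = 2.63906

p(1.57) = -9.1933518, p(3.85) = 32.9930632
u2 = 3.8500000 − 32.9930632·(2.2800000)/(42.1864150) = 2.0668624;  |Δ| = 1.7831376
p(2.0668624) = -6.1000031
u3 = 2.0668624 − (-6.1000031)·(-1.7831376)/(-39.0930663) = 2.3450996;  |Δ| = 0.2782372
p(2.3450996) = -3.5656885
u4 = 2.3450996 − (-3.5656885)·(0.2782372)/(2.5343146) = 2.7365692;  |Δ| = 0.3914696
p(2.7365692) = 1.4339429
u5 = 2.7365692 − 1.4339429·(0.3914696)/(4.9996314) = 2.6242919;  |Δ| = 0.1122773
p(2.6242919) = -0.2051977
u6 = 2.6242919 − (-0.2051977)·(-0.1122773)/(-1.6391406) = 2.6383474;  |Δ| = 0.0140556
p(2.6383474) = -0.0099350
u7 = 2.6383474 − (-0.0099350)·(0.0140556)/(0.1952627) = 2.6390626;  |Δ| = 0.0007151
p(2.6390626) = 0.0000736
u8 = 2.6390626 − 0.0000736·(0.0007151)/(0.0100085) = 2.6390573;  |Δ| = 0.0000053
|u8 − u7| = 0.0000053 < 0.0001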